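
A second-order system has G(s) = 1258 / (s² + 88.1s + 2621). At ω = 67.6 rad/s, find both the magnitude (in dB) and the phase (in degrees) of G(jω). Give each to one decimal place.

|(j67.6)² + 88.1(j67.6) + 2621| = |-1948.8 + j5955.6| = 6266
|G(j67.6)| = 1258 / 6266 = 0.20076
20 log₁₀(0.20076) = -13.95 dB
∠[(j67.6)² + 88.1(j67.6) + 2621] = ∠[-1948.8 + j5955.6] = 108.12°
∠G(j67.6) = −108.12° = -108.12°

|G| = -13.9 dB, ∠G = -108.1°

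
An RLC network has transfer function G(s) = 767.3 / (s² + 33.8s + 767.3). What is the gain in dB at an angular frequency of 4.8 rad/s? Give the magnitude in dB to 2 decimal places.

|(j4.8)² + 33.8(j4.8) + 767.3| = |744.26 + j162.24| = 761.7
|G(j4.8)| = 767.3 / 761.7 = 1.0073
20 log₁₀(1.0073) = 0.063 dB

0.06 dB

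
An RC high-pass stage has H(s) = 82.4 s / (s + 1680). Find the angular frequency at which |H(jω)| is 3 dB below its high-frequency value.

For a single-pole high-pass, the −3 dB point is at the pole: ω = 1680 rad s⁻¹.

1680 rad s⁻¹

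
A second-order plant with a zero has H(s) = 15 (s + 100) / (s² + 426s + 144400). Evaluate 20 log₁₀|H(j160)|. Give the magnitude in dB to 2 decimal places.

-33.70 dB

|j160 + 100| = √(160² + 100²) = 188.7
|(j160)² + 426(j160) + 144400| = |1.188e+05 + j68160| = 1.37e+05
|H(j160)| = 15 × 188.7 / 1.37e+05 = 0.020664
20 log₁₀(0.020664) = -33.696 dB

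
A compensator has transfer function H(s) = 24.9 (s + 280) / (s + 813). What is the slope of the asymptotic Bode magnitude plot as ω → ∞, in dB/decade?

With 1 zero and 1 pole, the high-frequency asymptotic slope is 20 × (1 − 1) = 0 dB/decade.

0 dB/decade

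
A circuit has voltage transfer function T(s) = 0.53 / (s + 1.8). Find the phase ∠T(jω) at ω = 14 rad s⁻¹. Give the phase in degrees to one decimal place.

∠(j14 + 1.8) = arctan(14/1.8) = 82.67°
∠T(j14) = −82.67° = -82.67°

-82.7°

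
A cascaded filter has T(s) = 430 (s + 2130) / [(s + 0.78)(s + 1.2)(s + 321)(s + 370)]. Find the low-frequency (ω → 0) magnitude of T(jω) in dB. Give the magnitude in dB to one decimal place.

18.3 dB

T(0) = 430 × 2130 / (0.78 × 1.2 × 321 × 370) = 8.2388
20 log₁₀(8.2388) = 18.32 dB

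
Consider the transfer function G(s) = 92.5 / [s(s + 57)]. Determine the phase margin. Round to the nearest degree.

88°

Gain crossover: |G(jω)| = 1 at ω ≈ 1.62 rad s⁻¹.
∠G(j1.62) = −90° − arctan(1.62/57) ≈ -91.63°
PM = 180° + (-91.63°) = 88.37°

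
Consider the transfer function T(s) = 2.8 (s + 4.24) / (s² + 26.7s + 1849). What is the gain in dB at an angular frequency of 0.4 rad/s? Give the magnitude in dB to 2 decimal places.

|j0.4 + 4.24| = √(0.4² + 4.24²) = 4.259
|(j0.4)² + 26.7(j0.4) + 1849| = |1848.8 + j10.68| = 1849
|T(j0.4)| = 2.8 × 4.259 / 1849 = 0.0064497
20 log₁₀(0.0064497) = -43.809 dB

-43.81 dB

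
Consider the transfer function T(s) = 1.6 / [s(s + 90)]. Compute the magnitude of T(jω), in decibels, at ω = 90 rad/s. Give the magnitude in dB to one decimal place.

|j90 + 90| = √(90² + 90²) = 127.3
|j90| = 90
|T(j90)| = 1.6 / (127.3 × 90) = 0.00013968
20 log₁₀(0.00013968) = -77.10 dB

-77.1 dB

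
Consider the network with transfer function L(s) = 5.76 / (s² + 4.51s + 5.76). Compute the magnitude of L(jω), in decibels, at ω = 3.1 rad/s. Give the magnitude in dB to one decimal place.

|(j3.1)² + 4.51(j3.1) + 5.76| = |-3.85 + j13.981| = 14.5
|L(j3.1)| = 5.76 / 14.5 = 0.3972
20 log₁₀(0.3972) = -8.02 dB

-8.0 dB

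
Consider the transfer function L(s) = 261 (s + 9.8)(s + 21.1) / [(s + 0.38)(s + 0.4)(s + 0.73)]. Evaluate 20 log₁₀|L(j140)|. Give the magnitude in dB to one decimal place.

|j140 + 9.8| = √(140² + 9.8²) = 140.3
|j140 + 21.1| = √(140² + 21.1²) = 141.6
|j140 + 0.38| = √(140² + 0.38²) = 140
|j140 + 0.4| = √(140² + 0.4²) = 140
|j140 + 0.73| = √(140² + 0.73²) = 140
|L(j140)| = 261 × 140.3 × 141.6 / (140 × 140 × 140) = 1.8899
20 log₁₀(1.8899) = 5.53 dB

5.5 dB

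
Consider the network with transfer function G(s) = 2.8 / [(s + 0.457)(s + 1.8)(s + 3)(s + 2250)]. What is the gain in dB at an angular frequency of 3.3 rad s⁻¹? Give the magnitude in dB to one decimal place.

-93.0 dB

|j3.3 + 0.457| = √(3.3² + 0.457²) = 3.331
|j3.3 + 1.8| = √(3.3² + 1.8²) = 3.759
|j3.3 + 3| = √(3.3² + 3²) = 4.46
|j3.3 + 2250| = √(3.3² + 2250²) = 2250
|G(j3.3)| = 2.8 / (3.331 × 3.759 × 4.46 × 2250) = 2.2282e-05
20 log₁₀(2.2282e-05) = -93.04 dB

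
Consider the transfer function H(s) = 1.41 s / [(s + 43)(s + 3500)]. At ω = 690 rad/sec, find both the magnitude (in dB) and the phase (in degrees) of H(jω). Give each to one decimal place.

|j690| = 690
|j690 + 43| = √(690² + 43²) = 691.3
|j690 + 3500| = √(690² + 3500²) = 3567
|H(j690)| = 1.41 × 690 / (691.3 × 3567) = 0.00039448
20 log₁₀(0.00039448) = -68.08 dB
∠(j690) = 90.00°
∠(j690 + 43) = arctan(690/43) = 86.43°
∠(j690 + 3500) = arctan(690/3500) = 11.15°
∠H(j690) = 90.00° − (86.43° + 11.15°) = -7.59°

|H| = -68.1 dB, ∠H = -7.6°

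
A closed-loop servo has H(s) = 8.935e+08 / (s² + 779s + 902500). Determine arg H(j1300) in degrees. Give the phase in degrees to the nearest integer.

-128 deg

∠[(j1300)² + 779(j1300) + 902500] = ∠[-7.875e+05 + j1.0127e+06] = 127.87°
∠H(j1300) = −127.87° = -127.87°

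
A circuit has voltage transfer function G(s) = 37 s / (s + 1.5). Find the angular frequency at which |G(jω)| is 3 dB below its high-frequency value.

1.5 rad s⁻¹

For a single-pole high-pass, the −3 dB point is at the pole: ω = 1.5 rad s⁻¹.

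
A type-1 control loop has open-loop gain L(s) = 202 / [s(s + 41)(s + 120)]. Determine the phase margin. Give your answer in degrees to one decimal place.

89.9°

Gain crossover: |L(jω)| = 1 at ω ≈ 0.0411 rad/sec.
∠L(j0.0411) = −90° − arctan(0.0411/41) − arctan(0.0411/120) ≈ -90.08°
PM = 180° + (-90.08°) = 89.92°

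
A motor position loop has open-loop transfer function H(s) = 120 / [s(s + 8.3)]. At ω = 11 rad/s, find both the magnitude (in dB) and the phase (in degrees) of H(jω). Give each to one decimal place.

|j11 + 8.3| = √(11² + 8.3²) = 13.78
|j11| = 11
|H(j11)| = 120 / (13.78 × 11) = 0.79166
20 log₁₀(0.79166) = -2.03 dB
∠(j11 + 8.3) = arctan(11/8.3) = 52.96°
∠(j11) = 90.00°
∠H(j11) = − (52.96° + 90.00°) = -142.96°

|H| = -2.0 dB, ∠H = -143.0°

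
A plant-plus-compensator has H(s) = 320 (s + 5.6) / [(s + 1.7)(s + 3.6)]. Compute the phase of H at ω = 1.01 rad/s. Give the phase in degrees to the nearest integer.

∠(j1.01 + 5.6) = arctan(1.01/5.6) = 10.22°
∠(j1.01 + 1.7) = arctan(1.01/1.7) = 30.72°
∠(j1.01 + 3.6) = arctan(1.01/3.6) = 15.67°
∠H(j1.01) = 10.22° − (30.72° + 15.67°) = -36.16°

-36 deg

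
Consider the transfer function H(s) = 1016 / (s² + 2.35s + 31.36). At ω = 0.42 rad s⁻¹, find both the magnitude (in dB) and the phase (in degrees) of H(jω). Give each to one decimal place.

|(j0.42)² + 2.35(j0.42) + 31.36| = |31.184 + j0.987| = 31.2
|H(j0.42)| = 1016 / 31.2 = 32.565
20 log₁₀(32.565) = 30.26 dB
∠[(j0.42)² + 2.35(j0.42) + 31.36] = ∠[31.184 + j0.987] = 1.81°
∠H(j0.42) = −1.81° = -1.81°

|H| = 30.3 dB, ∠H = -1.8°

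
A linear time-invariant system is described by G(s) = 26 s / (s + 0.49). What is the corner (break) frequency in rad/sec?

0.49 rad/sec

The single real pole at s = −0.49 gives a corner at ω = 0.49 rad/sec.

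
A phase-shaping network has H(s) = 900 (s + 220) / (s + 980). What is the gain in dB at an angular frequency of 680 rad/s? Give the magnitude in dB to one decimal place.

|j680 + 220| = √(680² + 220²) = 714.7
|j680 + 980| = √(680² + 980²) = 1193
|H(j680)| = 900 × 714.7 / 1193 = 539.26
20 log₁₀(539.26) = 54.64 dB

54.6 dB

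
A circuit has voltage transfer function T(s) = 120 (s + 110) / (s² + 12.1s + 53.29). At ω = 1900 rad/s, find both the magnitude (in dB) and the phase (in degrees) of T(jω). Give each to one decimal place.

|T| = -24.0 dB, ∠T = -92.9°

|j1900 + 110| = √(1900² + 110²) = 1903
|(j1900)² + 12.1(j1900) + 53.29| = |-3.6099e+06 + j22990| = 3.61e+06
|T(j1900)| = 120 × 1903 / 3.61e+06 = 0.063263
20 log₁₀(0.063263) = -23.98 dB
∠(j1900 + 110) = arctan(1900/110) = 86.69°
∠[(j1900)² + 12.1(j1900) + 53.29] = ∠[-3.6099e+06 + j22990] = 179.64°
∠T(j1900) = 86.69° − 179.64° = -92.95°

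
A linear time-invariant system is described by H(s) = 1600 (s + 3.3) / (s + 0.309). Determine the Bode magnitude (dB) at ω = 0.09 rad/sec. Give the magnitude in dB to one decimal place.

84.3 dB

|j0.09 + 3.3| = √(0.09² + 3.3²) = 3.301
|j0.09 + 0.309| = √(0.09² + 0.309²) = 0.3218
|H(j0.09)| = 1600 × 3.301 / 0.3218 = 16412
20 log₁₀(16412) = 84.30 dB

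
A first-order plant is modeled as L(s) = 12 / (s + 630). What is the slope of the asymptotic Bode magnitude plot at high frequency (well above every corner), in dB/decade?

With 0 zeros and 1 pole, the high-frequency asymptotic slope is 20 × (0 − 1) = -20 dB/decade.

-20 dB/decade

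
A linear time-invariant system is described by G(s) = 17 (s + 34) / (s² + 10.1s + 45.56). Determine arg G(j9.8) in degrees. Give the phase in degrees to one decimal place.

∠(j9.8 + 34) = arctan(9.8/34) = 16.08°
∠[(j9.8)² + 10.1(j9.8) + 45.56] = ∠[-50.48 + j98.98] = 117.02°
∠G(j9.8) = 16.08° − 117.02° = -100.94°

-100.9 deg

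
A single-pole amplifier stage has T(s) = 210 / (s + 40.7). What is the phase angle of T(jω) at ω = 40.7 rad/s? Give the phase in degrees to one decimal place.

-45.0°

∠(j40.7 + 40.7) = arctan(40.7/40.7) = 45.00°
∠T(j40.7) = −45.00° = -45.00°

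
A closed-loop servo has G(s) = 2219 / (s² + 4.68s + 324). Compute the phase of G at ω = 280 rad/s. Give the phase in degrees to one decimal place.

-179.0°

∠[(j280)² + 4.68(j280) + 324] = ∠[-78076 + j1310.4] = 179.04°
∠G(j280) = −179.04° = -179.04°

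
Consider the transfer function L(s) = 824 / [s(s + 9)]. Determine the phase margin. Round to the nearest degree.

18 deg

Gain crossover: |L(jω)| = 1 at ω ≈ 28 rad s⁻¹.
∠L(j28) = −90° − arctan(28/9) ≈ -162.19°
PM = 180° + (-162.19°) = 17.81°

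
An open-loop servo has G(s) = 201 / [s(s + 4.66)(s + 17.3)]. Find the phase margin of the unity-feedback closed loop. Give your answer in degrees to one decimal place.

57.1°

Gain crossover: |G(jω)| = 1 at ω ≈ 2.23 rad/s.
∠G(j2.23) = −90° − arctan(2.23/4.66) − arctan(2.23/17.3) ≈ -122.92°
PM = 180° + (-122.92°) = 57.08°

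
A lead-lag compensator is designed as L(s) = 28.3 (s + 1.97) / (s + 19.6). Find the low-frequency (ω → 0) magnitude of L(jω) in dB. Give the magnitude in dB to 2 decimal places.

9.08 dB

L(0) = 28.3 × 1.97 / 19.6 = 2.8444
20 log₁₀(2.8444) = 9.080 dB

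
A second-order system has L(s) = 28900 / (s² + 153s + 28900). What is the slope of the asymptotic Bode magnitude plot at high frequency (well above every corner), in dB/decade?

With 0 zeros and 2 poles, the high-frequency asymptotic slope is 20 × (0 − 2) = -40 dB/decade.

-40 dB/decade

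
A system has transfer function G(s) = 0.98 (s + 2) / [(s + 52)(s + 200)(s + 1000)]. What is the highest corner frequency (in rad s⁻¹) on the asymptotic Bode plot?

1000 rad s⁻¹

Break frequencies occur at each pole and zero magnitude: 2 rad s⁻¹, 52 rad s⁻¹, 200 rad s⁻¹, 1000 rad s⁻¹.
The highest is 1000 rad s⁻¹.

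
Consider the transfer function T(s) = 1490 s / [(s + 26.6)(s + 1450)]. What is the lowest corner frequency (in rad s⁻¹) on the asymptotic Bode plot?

Break frequencies occur at each pole and zero magnitude: 26.6 rad s⁻¹, 1450 rad s⁻¹.
The lowest is 26.6 rad s⁻¹.

26.6 rad s⁻¹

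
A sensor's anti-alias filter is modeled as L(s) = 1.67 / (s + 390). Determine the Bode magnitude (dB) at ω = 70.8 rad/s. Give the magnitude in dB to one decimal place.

|j70.8 + 390| = √(70.8² + 390²) = 396.4
|L(j70.8)| = 1.67 / 396.4 = 0.0042132
20 log₁₀(0.0042132) = -47.51 dB

-47.5 dB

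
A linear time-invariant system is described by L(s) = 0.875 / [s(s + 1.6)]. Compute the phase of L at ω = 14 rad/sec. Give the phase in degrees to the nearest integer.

∠(j14 + 1.6) = arctan(14/1.6) = 83.48°
∠(j14) = 90.00°
∠L(j14) = − (83.48° + 90.00°) = -173.48°

-173°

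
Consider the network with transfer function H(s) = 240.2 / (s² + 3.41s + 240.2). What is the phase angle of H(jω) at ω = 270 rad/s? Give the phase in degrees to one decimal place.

-179.3 deg

∠[(j270)² + 3.41(j270) + 240.2] = ∠[-72660 + j920.7] = 179.27°
∠H(j270) = −179.27° = -179.27°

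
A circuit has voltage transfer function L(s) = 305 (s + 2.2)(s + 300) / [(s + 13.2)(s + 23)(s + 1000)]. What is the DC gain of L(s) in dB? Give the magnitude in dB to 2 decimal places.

-3.57 dB

L(0) = 305 × 2.2 × 300 / (13.2 × 23 × 1000) = 0.66304
20 log₁₀(0.66304) = -3.569 dB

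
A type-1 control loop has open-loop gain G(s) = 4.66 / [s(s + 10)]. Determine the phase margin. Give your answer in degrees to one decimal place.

Gain crossover: |G(jω)| = 1 at ω ≈ 0.465 rad/s.
∠G(j0.465) = −90° − arctan(0.465/10) ≈ -92.67°
PM = 180° + (-92.67°) = 87.33°

87.3°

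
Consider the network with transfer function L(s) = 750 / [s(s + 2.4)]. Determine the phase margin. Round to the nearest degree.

Gain crossover: |L(jω)| = 1 at ω ≈ 27.3 rad/s.
∠L(j27.3) = −90° − arctan(27.3/2.4) ≈ -174.98°
PM = 180° + (-174.98°) = 5.02°

5 deg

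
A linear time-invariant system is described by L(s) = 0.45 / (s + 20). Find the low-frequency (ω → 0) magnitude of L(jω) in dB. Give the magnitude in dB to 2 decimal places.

-32.96 dB

L(0) = 0.45 / 20 = 0.0225
20 log₁₀(0.0225) = -32.956 dB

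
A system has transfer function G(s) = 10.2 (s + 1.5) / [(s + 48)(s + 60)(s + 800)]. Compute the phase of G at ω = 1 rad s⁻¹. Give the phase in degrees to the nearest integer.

∠(j1 + 1.5) = arctan(1/1.5) = 33.69°
∠(j1 + 48) = arctan(1/48) = 1.19°
∠(j1 + 60) = arctan(1/60) = 0.95°
∠(j1 + 800) = arctan(1/800) = 0.07°
∠G(j1) = 33.69° − (1.19° + 0.95° + 0.07°) = 31.47°

31 deg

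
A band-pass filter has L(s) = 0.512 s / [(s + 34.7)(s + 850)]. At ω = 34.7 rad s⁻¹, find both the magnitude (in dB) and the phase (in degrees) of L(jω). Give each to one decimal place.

|L| = -67.4 dB, ∠L = 42.7 deg

|j34.7| = 34.7
|j34.7 + 34.7| = √(34.7² + 34.7²) = 49.07
|j34.7 + 850| = √(34.7² + 850²) = 850.7
|L(j34.7)| = 0.512 × 34.7 / (49.07 × 850.7) = 0.00042557
20 log₁₀(0.00042557) = -67.42 dB
∠(j34.7) = 90.00°
∠(j34.7 + 34.7) = arctan(34.7/34.7) = 45.00°
∠(j34.7 + 850) = arctan(34.7/850) = 2.34°
∠L(j34.7) = 90.00° − (45.00° + 2.34°) = 42.66°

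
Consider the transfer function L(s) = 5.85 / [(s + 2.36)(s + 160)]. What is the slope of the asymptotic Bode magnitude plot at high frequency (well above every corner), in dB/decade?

With 0 zeros and 2 poles, the high-frequency asymptotic slope is 20 × (0 − 2) = -40 dB/decade.

-40 dB/decade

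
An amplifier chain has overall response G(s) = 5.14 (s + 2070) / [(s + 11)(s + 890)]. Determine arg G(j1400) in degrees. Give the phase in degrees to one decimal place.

-113.0°

∠(j1400 + 2070) = arctan(1400/2070) = 34.07°
∠(j1400 + 11) = arctan(1400/11) = 89.55°
∠(j1400 + 890) = arctan(1400/890) = 57.56°
∠G(j1400) = 34.07° − (89.55° + 57.56°) = -113.03°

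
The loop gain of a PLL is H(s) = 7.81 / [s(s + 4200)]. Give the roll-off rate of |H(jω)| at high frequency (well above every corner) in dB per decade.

-40 dB/decade

With 0 zeros and 2 poles, the high-frequency asymptotic slope is 20 × (0 − 2) = -40 dB/decade.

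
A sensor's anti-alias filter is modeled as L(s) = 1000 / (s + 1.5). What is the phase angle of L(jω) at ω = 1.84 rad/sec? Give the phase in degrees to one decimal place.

∠(j1.84 + 1.5) = arctan(1.84/1.5) = 50.81°
∠L(j1.84) = −50.81° = -50.81°

-50.8°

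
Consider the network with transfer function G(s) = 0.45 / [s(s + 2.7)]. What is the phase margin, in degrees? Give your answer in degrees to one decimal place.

86.5 deg

Gain crossover: |G(jω)| = 1 at ω ≈ 0.166 rad/s.
∠G(j0.166) = −90° − arctan(0.166/2.7) ≈ -93.53°
PM = 180° + (-93.53°) = 86.47°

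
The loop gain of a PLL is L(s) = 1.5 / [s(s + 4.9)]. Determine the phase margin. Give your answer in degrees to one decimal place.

86.4°

Gain crossover: |L(jω)| = 1 at ω ≈ 0.306 rad/s.
∠L(j0.306) = −90° − arctan(0.306/4.9) ≈ -93.57°
PM = 180° + (-93.57°) = 86.43°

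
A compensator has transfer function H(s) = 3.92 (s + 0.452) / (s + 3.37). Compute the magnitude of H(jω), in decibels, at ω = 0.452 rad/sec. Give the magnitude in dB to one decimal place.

|j0.452 + 0.452| = √(0.452² + 0.452²) = 0.6392
|j0.452 + 3.37| = √(0.452² + 3.37²) = 3.4
|H(j0.452)| = 3.92 × 0.6392 / 3.4 = 0.73695
20 log₁₀(0.73695) = -2.65 dB

-2.7 dB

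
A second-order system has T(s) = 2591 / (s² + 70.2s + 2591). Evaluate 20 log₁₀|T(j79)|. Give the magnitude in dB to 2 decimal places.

-8.17 dB

|(j79)² + 70.2(j79) + 2591| = |-3650 + j5545.8| = 6639
|T(j79)| = 2591 / 6639 = 0.39026
20 log₁₀(0.39026) = -8.173 dB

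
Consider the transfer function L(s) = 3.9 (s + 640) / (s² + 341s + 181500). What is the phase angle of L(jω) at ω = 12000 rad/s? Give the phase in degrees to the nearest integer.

∠(j12000 + 640) = arctan(12000/640) = 86.95°
∠[(j12000)² + 341(j12000) + 181500] = ∠[-1.4382e+08 + j4.092e+06] = 178.37°
∠L(j12000) = 86.95° − 178.37° = -91.42°

-91°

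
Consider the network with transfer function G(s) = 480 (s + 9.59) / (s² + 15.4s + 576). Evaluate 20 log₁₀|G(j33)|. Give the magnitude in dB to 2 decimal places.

|j33 + 9.59| = √(33² + 9.59²) = 34.37
|(j33)² + 15.4(j33) + 576| = |-513 + j508.2| = 722.1
|G(j33)| = 480 × 34.37 / 722.1 = 22.843
20 log₁₀(22.843) = 27.175 dB

27.18 dB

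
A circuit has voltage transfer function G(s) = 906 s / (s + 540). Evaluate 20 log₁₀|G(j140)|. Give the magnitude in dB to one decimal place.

47.1 dB

|j140| = 140
|j140 + 540| = √(140² + 540²) = 557.9
|G(j140)| = 906 × 140 / 557.9 = 227.37
20 log₁₀(227.37) = 47.13 dB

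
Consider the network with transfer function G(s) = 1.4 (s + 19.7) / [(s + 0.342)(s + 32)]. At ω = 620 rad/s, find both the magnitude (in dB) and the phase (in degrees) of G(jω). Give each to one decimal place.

|G| = -52.9 dB, ∠G = -88.8°

|j620 + 19.7| = √(620² + 19.7²) = 620.3
|j620 + 0.342| = √(620² + 0.342²) = 620
|j620 + 32| = √(620² + 32²) = 620.8
|G(j620)| = 1.4 × 620.3 / (620 × 620.8) = 0.0022562
20 log₁₀(0.0022562) = -52.93 dB
∠(j620 + 19.7) = arctan(620/19.7) = 88.18°
∠(j620 + 0.342) = arctan(620/0.342) = 89.97°
∠(j620 + 32) = arctan(620/32) = 87.05°
∠G(j620) = 88.18° − (89.97° + 87.05°) = -88.83°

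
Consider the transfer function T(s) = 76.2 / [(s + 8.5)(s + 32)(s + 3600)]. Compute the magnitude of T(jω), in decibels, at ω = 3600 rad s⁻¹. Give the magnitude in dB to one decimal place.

-178.7 dB

|j3600 + 8.5| = √(3600² + 8.5²) = 3600
|j3600 + 32| = √(3600² + 32²) = 3600
|j3600 + 3600| = √(3600² + 3600²) = 5091
|T(j3600)| = 76.2 / (3600 × 3600 × 5091) = 1.1548e-09
20 log₁₀(1.1548e-09) = -178.75 dB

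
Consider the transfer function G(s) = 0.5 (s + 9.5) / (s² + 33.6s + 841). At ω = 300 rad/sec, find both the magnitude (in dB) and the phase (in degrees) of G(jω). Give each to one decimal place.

|G| = -55.5 dB, ∠G = -85.4°

|j300 + 9.5| = √(300² + 9.5²) = 300.2
|(j300)² + 33.6(j300) + 841| = |-89159 + j10080| = 8.973e+04
|G(j300)| = 0.5 × 300.2 / 8.973e+04 = 0.0016726
20 log₁₀(0.0016726) = -55.53 dB
∠(j300 + 9.5) = arctan(300/9.5) = 88.19°
∠[(j300)² + 33.6(j300) + 841] = ∠[-89159 + j10080] = 173.55°
∠G(j300) = 88.19° − 173.55° = -85.36°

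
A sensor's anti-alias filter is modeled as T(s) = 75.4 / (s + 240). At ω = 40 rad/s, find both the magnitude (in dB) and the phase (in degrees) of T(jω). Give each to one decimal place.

|j40 + 240| = √(40² + 240²) = 243.3
|T(j40)| = 75.4 / 243.3 = 0.30989
20 log₁₀(0.30989) = -10.18 dB
∠(j40 + 240) = arctan(40/240) = 9.46°
∠T(j40) = −9.46° = -9.46°

|T| = -10.2 dB, ∠T = -9.5°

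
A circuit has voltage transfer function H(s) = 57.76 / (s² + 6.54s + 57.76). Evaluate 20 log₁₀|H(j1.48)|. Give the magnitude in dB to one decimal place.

0.2 dB

|(j1.48)² + 6.54(j1.48) + 57.76| = |55.57 + j9.6792| = 56.41
|H(j1.48)| = 57.76 / 56.41 = 1.024
20 log₁₀(1.024) = 0.21 dB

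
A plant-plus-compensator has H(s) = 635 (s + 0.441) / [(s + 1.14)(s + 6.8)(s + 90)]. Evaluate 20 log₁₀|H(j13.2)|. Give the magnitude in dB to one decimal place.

-6.6 dB

|j13.2 + 0.441| = √(13.2² + 0.441²) = 13.21
|j13.2 + 1.14| = √(13.2² + 1.14²) = 13.25
|j13.2 + 6.8| = √(13.2² + 6.8²) = 14.85
|j13.2 + 90| = √(13.2² + 90²) = 90.96
|H(j13.2)| = 635 × 13.21 / (13.25 × 14.85 × 90.96) = 0.46866
20 log₁₀(0.46866) = -6.58 dB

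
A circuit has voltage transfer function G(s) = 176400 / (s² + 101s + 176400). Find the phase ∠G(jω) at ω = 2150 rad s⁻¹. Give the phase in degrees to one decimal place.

-177.2°

∠[(j2150)² + 101(j2150) + 176400] = ∠[-4.4461e+06 + j2.1715e+05] = 177.20°
∠G(j2150) = −177.20° = -177.20°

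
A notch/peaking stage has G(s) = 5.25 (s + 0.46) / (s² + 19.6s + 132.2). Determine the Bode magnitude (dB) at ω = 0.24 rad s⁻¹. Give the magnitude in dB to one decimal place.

|j0.24 + 0.46| = √(0.24² + 0.46²) = 0.5188
|(j0.24)² + 19.6(j0.24) + 132.2| = |132.14 + j4.704| = 132.2
|G(j0.24)| = 5.25 × 0.5188 / 132.2 = 0.020601
20 log₁₀(0.020601) = -33.72 dB

-33.7 dB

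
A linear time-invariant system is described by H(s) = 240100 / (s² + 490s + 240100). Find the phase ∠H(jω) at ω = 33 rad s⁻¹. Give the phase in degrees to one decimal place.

∠[(j33)² + 490(j33) + 240100] = ∠[2.3901e+05 + j16170] = 3.87°
∠H(j33) = −3.87° = -3.87°

-3.9°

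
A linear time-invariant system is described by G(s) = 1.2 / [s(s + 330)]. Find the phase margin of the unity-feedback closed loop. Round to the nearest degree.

90 deg

Gain crossover: |G(jω)| = 1 at ω ≈ 0.00364 rad/s.
∠G(j0.00364) = −90° − arctan(0.00364/330) ≈ -90.00°
PM = 180° + (-90.00°) = 90.00°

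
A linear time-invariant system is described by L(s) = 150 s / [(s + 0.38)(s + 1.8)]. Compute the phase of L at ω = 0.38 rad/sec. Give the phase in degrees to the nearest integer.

∠(j0.38) = 90.00°
∠(j0.38 + 0.38) = arctan(0.38/0.38) = 45.00°
∠(j0.38 + 1.8) = arctan(0.38/1.8) = 11.92°
∠L(j0.38) = 90.00° − (45.00° + 11.92°) = 33.08°

33°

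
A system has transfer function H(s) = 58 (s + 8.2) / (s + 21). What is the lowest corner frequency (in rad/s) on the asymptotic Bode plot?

8.2 rad/s

Break frequencies occur at each pole and zero magnitude: 8.2 rad/s, 21 rad/s.
The lowest is 8.2 rad/s.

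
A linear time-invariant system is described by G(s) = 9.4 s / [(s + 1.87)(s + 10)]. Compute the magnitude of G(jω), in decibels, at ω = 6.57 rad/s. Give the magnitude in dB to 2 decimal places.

-2.43 dB

|j6.57| = 6.57
|j6.57 + 1.87| = √(6.57² + 1.87²) = 6.831
|j6.57 + 10| = √(6.57² + 10²) = 11.97
|G(j6.57)| = 9.4 × 6.57 / (6.831 × 11.97) = 0.7556
20 log₁₀(0.7556) = -2.434 dB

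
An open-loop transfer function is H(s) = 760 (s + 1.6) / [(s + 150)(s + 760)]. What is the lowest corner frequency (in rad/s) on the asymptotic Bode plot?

Break frequencies occur at each pole and zero magnitude: 1.6 rad/s, 150 rad/s, 760 rad/s.
The lowest is 1.6 rad/s.

1.6 rad/s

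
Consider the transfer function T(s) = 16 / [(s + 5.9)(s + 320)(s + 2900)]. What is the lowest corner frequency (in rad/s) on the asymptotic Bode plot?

Break frequencies occur at each pole and zero magnitude: 5.9 rad/s, 320 rad/s, 2900 rad/s.
The lowest is 5.9 rad/s.

5.9 rad/s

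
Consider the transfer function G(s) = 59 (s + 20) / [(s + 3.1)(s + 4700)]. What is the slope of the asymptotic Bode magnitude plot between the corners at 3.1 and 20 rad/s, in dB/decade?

In this band the factors already past their corner are: pole at 3.1; net slope = -20 dB/decade.

-20 dB/decade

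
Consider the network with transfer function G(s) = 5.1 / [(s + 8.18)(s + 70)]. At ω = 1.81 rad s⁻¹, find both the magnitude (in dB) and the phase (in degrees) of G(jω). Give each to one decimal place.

|G| = -41.2 dB, ∠G = -14.0 deg

|j1.81 + 8.18| = √(1.81² + 8.18²) = 8.378
|j1.81 + 70| = √(1.81² + 70²) = 70.02
|G(j1.81)| = 5.1 / (8.378 × 70.02) = 0.0086935
20 log₁₀(0.0086935) = -41.22 dB
∠(j1.81 + 8.18) = arctan(1.81/8.18) = 12.48°
∠(j1.81 + 70) = arctan(1.81/70) = 1.48°
∠G(j1.81) = − (12.48° + 1.48°) = -13.96°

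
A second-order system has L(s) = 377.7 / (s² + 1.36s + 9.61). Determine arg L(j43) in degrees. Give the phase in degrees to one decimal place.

∠[(j43)² + 1.36(j43) + 9.61] = ∠[-1839.4 + j58.48] = 178.18°
∠L(j43) = −178.18° = -178.18°

-178.2 deg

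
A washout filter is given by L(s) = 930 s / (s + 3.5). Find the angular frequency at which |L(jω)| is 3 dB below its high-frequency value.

3.5 rad/s

For a single-pole high-pass, the −3 dB point is at the pole: ω = 3.5 rad/s.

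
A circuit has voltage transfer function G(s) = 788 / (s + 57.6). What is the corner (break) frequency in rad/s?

The single real pole at s = −57.6 gives a corner at ω = 57.6 rad/s.

57.6 rad/s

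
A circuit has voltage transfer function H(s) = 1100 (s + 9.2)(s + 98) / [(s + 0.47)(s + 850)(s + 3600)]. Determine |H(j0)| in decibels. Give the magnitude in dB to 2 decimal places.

-3.23 dB

H(0) = 1100 × 9.2 × 98 / (0.47 × 850 × 3600) = 0.68958
20 log₁₀(0.68958) = -3.228 dB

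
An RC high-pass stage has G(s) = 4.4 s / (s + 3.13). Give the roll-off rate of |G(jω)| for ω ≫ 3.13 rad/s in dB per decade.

With 1 zero and 1 pole, the high-frequency asymptotic slope is 20 × (1 − 1) = 0 dB/decade.

0 dB/decade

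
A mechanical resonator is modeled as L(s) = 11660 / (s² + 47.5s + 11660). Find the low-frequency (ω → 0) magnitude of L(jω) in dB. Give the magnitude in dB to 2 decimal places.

0.00 dB

L(0) = 11660 / 11660 = 1
20 log₁₀(1) = 0.000 dB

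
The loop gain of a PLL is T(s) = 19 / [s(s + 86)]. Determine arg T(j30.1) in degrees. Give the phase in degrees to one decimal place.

-109.3°

∠(j30.1 + 86) = arctan(30.1/86) = 19.29°
∠(j30.1) = 90.00°
∠T(j30.1) = − (19.29° + 90.00°) = -109.29°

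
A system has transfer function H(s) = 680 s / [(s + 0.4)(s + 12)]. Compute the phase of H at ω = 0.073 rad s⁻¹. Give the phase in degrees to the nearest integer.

79°

∠(j0.073) = 90.00°
∠(j0.073 + 0.4) = arctan(0.073/0.4) = 10.34°
∠(j0.073 + 12) = arctan(0.073/12) = 0.35°
∠H(j0.073) = 90.00° − (10.34° + 0.35°) = 79.31°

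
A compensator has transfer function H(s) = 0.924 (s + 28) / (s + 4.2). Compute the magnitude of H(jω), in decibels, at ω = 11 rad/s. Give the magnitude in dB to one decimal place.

7.5 dB

|j11 + 28| = √(11² + 28²) = 30.08
|j11 + 4.2| = √(11² + 4.2²) = 11.77
|H(j11)| = 0.924 × 30.08 / 11.77 = 2.3608
20 log₁₀(2.3608) = 7.46 dB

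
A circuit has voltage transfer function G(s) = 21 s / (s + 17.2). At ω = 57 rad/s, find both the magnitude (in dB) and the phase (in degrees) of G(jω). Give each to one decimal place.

|G| = 26.1 dB, ∠G = 16.8°

|j57| = 57
|j57 + 17.2| = √(57² + 17.2²) = 59.54
|G(j57)| = 21 × 57 / 59.54 = 20.105
20 log₁₀(20.105) = 26.07 dB
∠(j57) = 90.00°
∠(j57 + 17.2) = arctan(57/17.2) = 73.21°
∠G(j57) = 90.00° − 73.21° = 16.79°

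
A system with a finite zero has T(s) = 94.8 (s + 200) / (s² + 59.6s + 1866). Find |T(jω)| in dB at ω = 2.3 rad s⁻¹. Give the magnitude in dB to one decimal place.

|j2.3 + 200| = √(2.3² + 200²) = 200
|(j2.3)² + 59.6(j2.3) + 1866| = |1860.7 + j137.08| = 1866
|T(j2.3)| = 94.8 × 200 / 1866 = 10.163
20 log₁₀(10.163) = 20.14 dB

20.1 dB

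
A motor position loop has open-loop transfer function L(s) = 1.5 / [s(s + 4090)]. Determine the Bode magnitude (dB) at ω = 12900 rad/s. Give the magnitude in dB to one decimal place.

|j12900 + 4090| = √(12900² + 4090²) = 1.353e+04
|j12900| = 1.29e+04
|L(j12900)| = 1.5 / (1.353e+04 × 1.29e+04) = 8.5924e-09
20 log₁₀(8.5924e-09) = -161.32 dB

-161.3 dB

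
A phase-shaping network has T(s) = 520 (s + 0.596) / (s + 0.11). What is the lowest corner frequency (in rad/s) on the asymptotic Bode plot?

0.11 rad/s

Break frequencies occur at each pole and zero magnitude: 0.11 rad/s, 0.596 rad/s.
The lowest is 0.11 rad/s.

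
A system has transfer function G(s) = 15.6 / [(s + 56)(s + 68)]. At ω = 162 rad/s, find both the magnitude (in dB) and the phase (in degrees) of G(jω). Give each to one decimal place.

|j162 + 56| = √(162² + 56²) = 171.4
|j162 + 68| = √(162² + 68²) = 175.7
|G(j162)| = 15.6 / (171.4 × 175.7) = 0.00051802
20 log₁₀(0.00051802) = -65.71 dB
∠(j162 + 56) = arctan(162/56) = 70.93°
∠(j162 + 68) = arctan(162/68) = 67.23°
∠G(j162) = − (70.93° + 67.23°) = -138.16°

|G| = -65.7 dB, ∠G = -138.2°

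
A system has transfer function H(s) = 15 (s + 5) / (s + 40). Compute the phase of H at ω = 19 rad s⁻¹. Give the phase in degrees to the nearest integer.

∠(j19 + 5) = arctan(19/5) = 75.26°
∠(j19 + 40) = arctan(19/40) = 25.41°
∠H(j19) = 75.26° − 25.41° = 49.85°

50°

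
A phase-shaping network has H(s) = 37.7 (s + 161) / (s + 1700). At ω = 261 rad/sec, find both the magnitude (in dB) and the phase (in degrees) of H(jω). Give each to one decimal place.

|j261 + 161| = √(261² + 161²) = 306.7
|j261 + 1700| = √(261² + 1700²) = 1720
|H(j261)| = 37.7 × 306.7 / 1720 = 6.7219
20 log₁₀(6.7219) = 16.55 dB
∠(j261 + 161) = arctan(261/161) = 58.33°
∠(j261 + 1700) = arctan(261/1700) = 8.73°
∠H(j261) = 58.33° − 8.73° = 49.60°

|H| = 16.5 dB, ∠H = 49.6°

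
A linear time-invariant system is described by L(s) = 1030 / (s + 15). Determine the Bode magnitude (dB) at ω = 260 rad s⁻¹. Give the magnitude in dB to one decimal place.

|j260 + 15| = √(260² + 15²) = 260.4
|L(j260)| = 1030 / 260.4 = 3.955
20 log₁₀(3.955) = 11.94 dB

11.9 dB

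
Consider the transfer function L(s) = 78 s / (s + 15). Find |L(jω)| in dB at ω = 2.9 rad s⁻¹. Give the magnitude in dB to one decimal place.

|j2.9| = 2.9
|j2.9 + 15| = √(2.9² + 15²) = 15.28
|L(j2.9)| = 78 × 2.9 / 15.28 = 14.806
20 log₁₀(14.806) = 23.41 dB

23.4 dB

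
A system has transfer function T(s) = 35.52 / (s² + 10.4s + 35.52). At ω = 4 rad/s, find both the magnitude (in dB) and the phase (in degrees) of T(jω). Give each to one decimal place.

|(j4)² + 10.4(j4) + 35.52| = |19.52 + j41.6| = 45.95
|T(j4)| = 35.52 / 45.95 = 0.77298
20 log₁₀(0.77298) = -2.24 dB
∠[(j4)² + 10.4(j4) + 35.52] = ∠[19.52 + j41.6] = 64.86°
∠T(j4) = −64.86° = -64.86°

|T| = -2.2 dB, ∠T = -64.9 deg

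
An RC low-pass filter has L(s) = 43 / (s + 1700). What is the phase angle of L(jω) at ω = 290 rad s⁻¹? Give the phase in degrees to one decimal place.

-9.7°

∠(j290 + 1700) = arctan(290/1700) = 9.68°
∠L(j290) = −9.68° = -9.68°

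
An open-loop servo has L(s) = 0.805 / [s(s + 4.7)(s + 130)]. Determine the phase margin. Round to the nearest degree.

Gain crossover: |L(jω)| = 1 at ω ≈ 0.00132 rad s⁻¹.
∠L(j0.00132) = −90° − arctan(0.00132/4.7) − arctan(0.00132/130) ≈ -90.02°
PM = 180° + (-90.02°) = 89.98°

90°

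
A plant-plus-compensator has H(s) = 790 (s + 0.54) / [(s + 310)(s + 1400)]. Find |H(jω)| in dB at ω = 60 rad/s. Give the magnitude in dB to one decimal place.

-19.4 dB

|j60 + 0.54| = √(60² + 0.54²) = 60
|j60 + 310| = √(60² + 310²) = 315.8
|j60 + 1400| = √(60² + 1400²) = 1401
|H(j60)| = 790 × 60 / (315.8 × 1401) = 0.10713
20 log₁₀(0.10713) = -19.40 dB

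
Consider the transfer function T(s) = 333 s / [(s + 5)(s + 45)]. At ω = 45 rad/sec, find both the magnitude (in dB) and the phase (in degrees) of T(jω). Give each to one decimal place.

|T| = 14.3 dB, ∠T = -38.7°

|j45| = 45
|j45 + 5| = √(45² + 5²) = 45.28
|j45 + 45| = √(45² + 45²) = 63.64
|T(j45)| = 333 × 45 / (45.28 × 63.64) = 5.2006
20 log₁₀(5.2006) = 14.32 dB
∠(j45) = 90.00°
∠(j45 + 5) = arctan(45/5) = 83.66°
∠(j45 + 45) = arctan(45/45) = 45.00°
∠T(j45) = 90.00° − (83.66° + 45.00°) = -38.66°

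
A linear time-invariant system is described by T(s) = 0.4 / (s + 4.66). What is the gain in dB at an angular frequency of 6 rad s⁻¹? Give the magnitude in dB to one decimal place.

-25.6 dB

|j6 + 4.66| = √(6² + 4.66²) = 7.597
|T(j6)| = 0.4 / 7.597 = 0.052652
20 log₁₀(0.052652) = -25.57 dB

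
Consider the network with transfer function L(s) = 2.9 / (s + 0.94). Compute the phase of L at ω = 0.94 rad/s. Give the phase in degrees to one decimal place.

∠(j0.94 + 0.94) = arctan(0.94/0.94) = 45.00°
∠L(j0.94) = −45.00° = -45.00°

-45.0°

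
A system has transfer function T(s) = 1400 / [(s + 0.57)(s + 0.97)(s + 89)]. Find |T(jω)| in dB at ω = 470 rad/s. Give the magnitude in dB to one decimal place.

|j470 + 0.57| = √(470² + 0.57²) = 470
|j470 + 0.97| = √(470² + 0.97²) = 470
|j470 + 89| = √(470² + 89²) = 478.4
|T(j470)| = 1400 / (470 × 470 × 478.4) = 1.3249e-05
20 log₁₀(1.3249e-05) = -97.56 dB

-97.6 dB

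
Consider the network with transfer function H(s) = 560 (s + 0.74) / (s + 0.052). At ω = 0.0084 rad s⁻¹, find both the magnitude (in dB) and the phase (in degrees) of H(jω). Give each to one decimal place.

|j0.0084 + 0.74| = √(0.0084² + 0.74²) = 0.74
|j0.0084 + 0.052| = √(0.0084² + 0.052²) = 0.05267
|H(j0.0084)| = 560 × 0.74 / 0.05267 = 7867.8
20 log₁₀(7867.8) = 77.92 dB
∠(j0.0084 + 0.74) = arctan(0.0084/0.74) = 0.65°
∠(j0.0084 + 0.052) = arctan(0.0084/0.052) = 9.18°
∠H(j0.0084) = 0.65° − 9.18° = -8.53°

|H| = 77.9 dB, ∠H = -8.5°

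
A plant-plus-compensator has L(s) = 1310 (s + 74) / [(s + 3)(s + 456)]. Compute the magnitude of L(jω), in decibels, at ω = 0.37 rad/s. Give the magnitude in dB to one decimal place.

|j0.37 + 74| = √(0.37² + 74²) = 74
|j0.37 + 3| = √(0.37² + 3²) = 3.023
|j0.37 + 456| = √(0.37² + 456²) = 456
|L(j0.37)| = 1310 × 74 / (3.023 × 456) = 70.331
20 log₁₀(70.331) = 36.94 dB

36.9 dB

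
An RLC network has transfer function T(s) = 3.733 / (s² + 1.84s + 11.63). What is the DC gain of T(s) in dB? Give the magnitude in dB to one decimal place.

-9.9 dB

T(0) = 3.733 / 11.63 = 0.32098
20 log₁₀(0.32098) = -9.87 dB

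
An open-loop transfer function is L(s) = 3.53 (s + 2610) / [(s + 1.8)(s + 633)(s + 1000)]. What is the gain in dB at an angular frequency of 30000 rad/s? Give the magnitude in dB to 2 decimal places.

-168.10 dB

|j30000 + 2610| = √(30000² + 2610²) = 3.011e+04
|j30000 + 1.8| = √(30000² + 1.8²) = 3e+04
|j30000 + 633| = √(30000² + 633²) = 3.001e+04
|j30000 + 1000| = √(30000² + 1000²) = 3.002e+04
|L(j30000)| = 3.53 × 3.011e+04 / (3e+04 × 3.001e+04 × 3.002e+04) = 3.934e-09
20 log₁₀(3.934e-09) = -168.103 dB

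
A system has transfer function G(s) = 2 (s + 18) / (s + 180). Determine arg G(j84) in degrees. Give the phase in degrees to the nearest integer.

∠(j84 + 18) = arctan(84/18) = 77.91°
∠(j84 + 180) = arctan(84/180) = 25.02°
∠G(j84) = 77.91° − 25.02° = 52.89°

53°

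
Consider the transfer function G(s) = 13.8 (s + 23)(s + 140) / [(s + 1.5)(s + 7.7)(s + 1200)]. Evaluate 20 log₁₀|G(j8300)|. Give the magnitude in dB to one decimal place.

|j8300 + 23| = √(8300² + 23²) = 8300
|j8300 + 140| = √(8300² + 140²) = 8301
|j8300 + 1.5| = √(8300² + 1.5²) = 8300
|j8300 + 7.7| = √(8300² + 7.7²) = 8300
|j8300 + 1200| = √(8300² + 1200²) = 8386
|G(j8300)| = 13.8 × 8300 × 8301 / (8300 × 8300 × 8386) = 0.0016458
20 log₁₀(0.0016458) = -55.67 dB

-55.7 dB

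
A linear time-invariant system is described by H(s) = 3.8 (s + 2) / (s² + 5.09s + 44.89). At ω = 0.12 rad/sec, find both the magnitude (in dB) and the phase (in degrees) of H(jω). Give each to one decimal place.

|j0.12 + 2| = √(0.12² + 2²) = 2.004
|(j0.12)² + 5.09(j0.12) + 44.89| = |44.876 + j0.6108| = 44.88
|H(j0.12)| = 3.8 × 2.004 / 44.88 = 0.16965
20 log₁₀(0.16965) = -15.41 dB
∠(j0.12 + 2) = arctan(0.12/2) = 3.43°
∠[(j0.12)² + 5.09(j0.12) + 44.89] = ∠[44.876 + j0.6108] = 0.78°
∠H(j0.12) = 3.43° − 0.78° = 2.65°

|H| = -15.4 dB, ∠H = 2.7°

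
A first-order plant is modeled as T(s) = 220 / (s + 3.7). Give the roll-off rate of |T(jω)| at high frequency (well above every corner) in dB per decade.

-20 dB/decade

With 0 zeros and 1 pole, the high-frequency asymptotic slope is 20 × (0 − 1) = -20 dB/decade.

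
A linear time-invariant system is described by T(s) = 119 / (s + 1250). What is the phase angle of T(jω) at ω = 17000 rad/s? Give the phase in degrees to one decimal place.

-85.8 deg

∠(j17000 + 1250) = arctan(17000/1250) = 85.79°
∠T(j17000) = −85.79° = -85.79°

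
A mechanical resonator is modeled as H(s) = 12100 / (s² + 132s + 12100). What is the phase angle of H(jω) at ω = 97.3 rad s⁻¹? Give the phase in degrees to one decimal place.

-78.4°

∠[(j97.3)² + 132(j97.3) + 12100] = ∠[2632.7 + j12844] = 78.42°
∠H(j97.3) = −78.42° = -78.42°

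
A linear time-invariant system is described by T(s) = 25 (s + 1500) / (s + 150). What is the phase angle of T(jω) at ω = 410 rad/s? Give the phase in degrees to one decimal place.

-54.6°

∠(j410 + 1500) = arctan(410/1500) = 15.29°
∠(j410 + 150) = arctan(410/150) = 69.90°
∠T(j410) = 15.29° − 69.90° = -54.62°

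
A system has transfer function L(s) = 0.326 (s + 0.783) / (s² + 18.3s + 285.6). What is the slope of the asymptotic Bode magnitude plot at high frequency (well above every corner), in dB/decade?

With 1 zero and 2 poles, the high-frequency asymptotic slope is 20 × (1 − 2) = -20 dB/decade.

-20 dB/decade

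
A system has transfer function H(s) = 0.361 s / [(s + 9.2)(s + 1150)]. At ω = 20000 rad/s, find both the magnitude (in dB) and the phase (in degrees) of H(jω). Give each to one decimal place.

|H| = -94.9 dB, ∠H = -86.7 deg

|j20000| = 2e+04
|j20000 + 9.2| = √(20000² + 9.2²) = 2e+04
|j20000 + 1150| = √(20000² + 1150²) = 2.003e+04
|H(j20000)| = 0.361 × 2e+04 / (2e+04 × 2.003e+04) = 1.802e-05
20 log₁₀(1.802e-05) = -94.88 dB
∠(j20000) = 90.00°
∠(j20000 + 9.2) = arctan(20000/9.2) = 89.97°
∠(j20000 + 1150) = arctan(20000/1150) = 86.71°
∠H(j20000) = 90.00° − (89.97° + 86.71°) = -86.68°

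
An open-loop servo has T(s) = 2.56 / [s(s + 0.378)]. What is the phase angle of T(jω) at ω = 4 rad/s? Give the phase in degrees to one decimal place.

-174.6 deg

∠(j4 + 0.378) = arctan(4/0.378) = 84.60°
∠(j4) = 90.00°
∠T(j4) = − (84.60° + 90.00°) = -174.60°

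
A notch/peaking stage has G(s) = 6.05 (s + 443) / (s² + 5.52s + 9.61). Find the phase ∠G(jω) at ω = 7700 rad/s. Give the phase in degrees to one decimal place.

∠(j7700 + 443) = arctan(7700/443) = 86.71°
∠[(j7700)² + 5.52(j7700) + 9.61] = ∠[-5.929e+07 + j42504] = 179.96°
∠G(j7700) = 86.71° − 179.96° = -93.25°

-93.3°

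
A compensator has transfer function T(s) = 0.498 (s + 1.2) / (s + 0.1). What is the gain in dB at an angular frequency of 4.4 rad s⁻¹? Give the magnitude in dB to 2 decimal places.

|j4.4 + 1.2| = √(4.4² + 1.2²) = 4.561
|j4.4 + 0.1| = √(4.4² + 0.1²) = 4.401
|T(j4.4)| = 0.498 × 4.561 / 4.401 = 0.51606
20 log₁₀(0.51606) = -5.746 dB

-5.75 dB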